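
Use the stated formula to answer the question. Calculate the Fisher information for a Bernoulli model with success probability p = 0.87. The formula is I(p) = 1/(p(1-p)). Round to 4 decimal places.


For Bernoulli(p), Fisher information is I(p) = 1/(p*(1-p)).
p = 0.87, 1-p = 0.13.
p*(1-p) = 0.1131.
I(p) = 1/0.1131 = 8.8417

8.8417


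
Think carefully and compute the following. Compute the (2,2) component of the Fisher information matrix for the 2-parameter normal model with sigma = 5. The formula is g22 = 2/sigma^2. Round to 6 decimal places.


For the 2-parameter normal family, the Fisher metric has:
  g11 = 1/sigma^2, g22 = 2/sigma^2.
sigma = 5, sigma^2 = 25.
g22 = 0.080000

0.080000


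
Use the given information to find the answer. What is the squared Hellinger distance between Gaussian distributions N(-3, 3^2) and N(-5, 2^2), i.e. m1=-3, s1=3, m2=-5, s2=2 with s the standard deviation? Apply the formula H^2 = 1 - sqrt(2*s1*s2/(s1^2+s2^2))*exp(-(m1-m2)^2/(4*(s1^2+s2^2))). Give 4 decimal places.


Squared Hellinger distance for Gaussians:
H^2 = 1 - sqrt(2*s1*s2/(s1^2+s2^2)) * exp(-(m1-m2)^2/(4*(s1^2+s2^2))).
s1^2 = 9, s2^2 = 4, s1^2+s2^2 = 13.
sqrt(2*3*2/(13)) = 0.960769.
(m1-m2)^2 = (2)^2 = 4.
exp(-4/(4*13)) = exp(-0.076923) = 0.925961.
H^2 = 1 - 0.960769*0.925961 = 0.1104

0.1104


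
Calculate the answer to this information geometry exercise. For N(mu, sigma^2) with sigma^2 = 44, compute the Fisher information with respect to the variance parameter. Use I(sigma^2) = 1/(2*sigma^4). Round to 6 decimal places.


Fisher information for variance: I(sigma^2) = 1/(2*sigma^4).
sigma^2 = 44, so sigma^4 = 1936.
I = 1/(2*1936) = 1/3872 = 0.000258

0.000258


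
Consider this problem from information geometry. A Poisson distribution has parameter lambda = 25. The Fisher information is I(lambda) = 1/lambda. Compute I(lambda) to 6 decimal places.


Fisher information for Poisson: I(lambda) = 1/lambda.
lambda = 25.
I(lambda) = 1/25 = 0.040000

0.040000


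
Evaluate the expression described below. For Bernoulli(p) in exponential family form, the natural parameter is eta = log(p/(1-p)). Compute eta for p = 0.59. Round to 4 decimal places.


Natural parameter for Bernoulli: eta = log(p/(1-p)).
p = 0.59, 1-p = 0.41.
p/(1-p) = 1.439024.
eta = log(1.439024) = 0.3640

0.3640


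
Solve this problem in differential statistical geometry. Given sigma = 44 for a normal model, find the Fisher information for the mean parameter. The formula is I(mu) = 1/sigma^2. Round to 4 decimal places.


The Fisher information for the mean of a normal distribution is I(mu) = 1/sigma^2.
sigma = 44, so sigma^2 = 1936.
I(mu) = 1/1936 = 0.0005

0.0005


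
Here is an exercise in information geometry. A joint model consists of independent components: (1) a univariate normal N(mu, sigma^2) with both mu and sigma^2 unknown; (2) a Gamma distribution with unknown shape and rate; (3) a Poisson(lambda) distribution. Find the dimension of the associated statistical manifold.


The dimension of a statistical manifold equals the number of free
(independent) real parameters of the model. For a product of independent
blocks the parameter counts add.
- normal (mu, sigma^2): 2.
- Gamma (shape, rate): 2.
- Poisson (lambda): 1.
Total = 2 + 2 + 1 = 5.
Dimension = 5

5


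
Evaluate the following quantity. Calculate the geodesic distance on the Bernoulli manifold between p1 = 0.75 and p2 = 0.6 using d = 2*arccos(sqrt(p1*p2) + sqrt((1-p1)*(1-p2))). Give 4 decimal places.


Geodesic distance on Bernoulli manifold:
d(p1,p2) = 2*arccos(sqrt(p1*p2) + sqrt((1-p1)*(1-p2))).
sqrt(p1*p2) = sqrt(0.75*0.6) = 0.67082.
sqrt((1-p1)*(1-p2)) = sqrt(0.25*0.4) = 0.316228.
arg = 0.67082 + 0.316228 = 0.987048.
d = 2*arccos(0.987048) = 0.3222

0.3222


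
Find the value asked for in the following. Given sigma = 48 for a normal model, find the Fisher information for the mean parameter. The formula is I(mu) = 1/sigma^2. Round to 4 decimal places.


The Fisher information for the mean of a normal distribution is I(mu) = 1/sigma^2.
sigma = 48, so sigma^2 = 2304.
I(mu) = 1/2304 = 0.0004

0.0004


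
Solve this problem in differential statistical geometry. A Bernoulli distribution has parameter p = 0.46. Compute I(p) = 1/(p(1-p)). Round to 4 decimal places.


For Bernoulli(p), Fisher information is I(p) = 1/(p*(1-p)).
p = 0.46, 1-p = 0.54.
p*(1-p) = 0.2484.
I(p) = 1/0.2484 = 4.0258

4.0258


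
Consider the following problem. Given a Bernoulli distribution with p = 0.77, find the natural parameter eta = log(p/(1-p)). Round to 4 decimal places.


Natural parameter for Bernoulli: eta = log(p/(1-p)).
p = 0.77, 1-p = 0.23.
p/(1-p) = 3.347826.
eta = log(3.347826) = 1.2083

1.2083


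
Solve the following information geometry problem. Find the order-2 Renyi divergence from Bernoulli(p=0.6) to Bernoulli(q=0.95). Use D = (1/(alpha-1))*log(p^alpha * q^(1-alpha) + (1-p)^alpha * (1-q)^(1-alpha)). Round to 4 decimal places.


Renyi divergence of order alpha between Bernoulli distributions:
D = (1/(alpha-1))*log(p^alpha * q^(1-alpha) + (1-p)^alpha * (1-q)^(1-alpha)).
alpha = 2, p = 0.6, q = 0.95.
p^alpha * q^(1-alpha) = 0.6^2 * 0.95^-1 = 0.378947.
(1-p)^alpha * (1-q)^(1-alpha) = 0.4^2 * 0.05^-1 = 3.2.
sum = 0.378947 + 3.2 = 3.578947.
D = (1/1)*log(3.578947) = 1.2751

1.2751


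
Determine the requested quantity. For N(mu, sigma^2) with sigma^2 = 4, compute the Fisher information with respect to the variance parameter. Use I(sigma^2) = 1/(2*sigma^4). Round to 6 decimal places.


Fisher information for variance: I(sigma^2) = 1/(2*sigma^4).
sigma^2 = 4, so sigma^4 = 16.
I = 1/(2*16) = 1/32 = 0.031250

0.031250


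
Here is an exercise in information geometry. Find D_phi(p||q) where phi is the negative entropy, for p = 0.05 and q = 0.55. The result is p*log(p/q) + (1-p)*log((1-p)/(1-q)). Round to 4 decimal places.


Bregman divergence with negative entropy generator:
D = p*log(p/q) + (1-p)*log((1-p)/(1-q)).
p = 0.05, q = 0.55.
p*log(p/q) = 0.05*log(0.05/0.55) = -0.119895.
(1-p)*log((1-p)/(1-q)) = 0.95*log(0.95/0.45) = 0.709854.
D = -0.119895 + 0.709854 = 0.5900

0.5900


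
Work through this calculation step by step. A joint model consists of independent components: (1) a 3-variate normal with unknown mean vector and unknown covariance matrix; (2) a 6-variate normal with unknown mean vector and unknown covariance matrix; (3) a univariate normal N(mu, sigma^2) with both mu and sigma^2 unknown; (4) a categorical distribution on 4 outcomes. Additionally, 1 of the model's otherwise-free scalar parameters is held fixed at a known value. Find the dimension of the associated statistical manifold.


The dimension of a statistical manifold equals the number of free
(independent) real parameters of the model. For a product of independent
blocks the parameter counts add.
- 3-variate normal: 3 (mean) + 3*4/2 = 6 (symmetric covariance) = 9.
- 6-variate normal: 6 (mean) + 6*7/2 = 21 (symmetric covariance) = 27.
- normal (mu, sigma^2): 2.
- categorical on 4 outcomes (probabilities sum to 1): 4-1 = 3.
Total = 9 + 27 + 2 + 3 = 41.
1 parameter(s) fixed at known values: 41 - 1 = 40.
Dimension = 40

40


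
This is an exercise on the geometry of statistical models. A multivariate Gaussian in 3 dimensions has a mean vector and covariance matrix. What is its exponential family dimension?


Exponential family dimension calculation:
For 3-dim MVN: mean has 3 params, covariance has 3*4/2 = 6 unique entries.
Total dim = 3 + 6 = 9.

9


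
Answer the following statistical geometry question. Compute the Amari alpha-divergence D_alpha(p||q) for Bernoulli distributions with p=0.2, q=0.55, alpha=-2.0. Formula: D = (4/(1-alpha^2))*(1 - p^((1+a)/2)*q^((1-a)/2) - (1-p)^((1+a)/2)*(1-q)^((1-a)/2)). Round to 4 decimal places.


Amari alpha-divergence:
D = (4/(1-alpha^2))*(1 - p^((1+a)/2)*q^((1-a)/2) - (1-p)^((1+a)/2)*(1-q)^((1-a)/2)).
alpha = -2.0, p = 0.2, q = 0.55.
e1 = (1+alpha)/2 = -0.5, e2 = (1-alpha)/2 = 1.5.
t1 = p^e1 * q^e2 = 0.2^-0.5 * 0.55^1.5 = 0.912072.
t2 = (1-p)^e1 * (1-q)^e2 = 0.8^-0.5 * 0.45^1.5 = 0.3375.
4/(1-alpha^2) = -1.333333.
D = -1.333333*(1 - 0.912072 - 0.3375) = 0.3328

0.3328


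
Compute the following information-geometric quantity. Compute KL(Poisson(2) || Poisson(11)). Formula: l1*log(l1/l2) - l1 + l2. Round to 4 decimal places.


KL divergence for Poisson:
KL = l1*log(l1/l2) - l1 + l2.
l1 = 2, l2 = 11.
log(2/11) = -1.704748.
l1*log(l1/l2) = 2 * -1.704748 = -3.409496.
KL = -3.409496 - 2 + 11 = 5.5905

5.5905


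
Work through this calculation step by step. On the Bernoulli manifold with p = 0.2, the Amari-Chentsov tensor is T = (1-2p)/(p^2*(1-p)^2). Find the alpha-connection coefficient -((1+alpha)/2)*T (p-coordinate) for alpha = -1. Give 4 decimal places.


Skewness (Amari-Chentsov) tensor: T = (1-2p)/(p^2*(1-p)^2).
p = 0.2, 1-2p = 0.6, p^2 = 0.04, (1-p)^2 = 0.64.
T = 0.6/(0.04 * 0.64) = 23.4375.
In the p-coordinate, Gamma^(alpha) = Gamma^(0) - (alpha/2)*T with Gamma^(0) = (1/2)*g'(p) = -T/2,
so Gamma^(alpha) = -((1+alpha)/2)*T.
alpha = -1, -(1+alpha)/2 = 0.0.
Gamma = 0.0 * 23.4375 = 0.0000

0.0000


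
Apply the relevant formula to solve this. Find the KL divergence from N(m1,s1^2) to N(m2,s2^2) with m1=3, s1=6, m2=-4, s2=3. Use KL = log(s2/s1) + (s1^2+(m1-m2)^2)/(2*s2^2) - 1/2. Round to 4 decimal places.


KL divergence between normal distributions:
KL = log(s2/s1) + (s1^2 + (m1-m2)^2)/(2*s2^2) - 1/2.
log(3/6) = -0.693147.
(6^2 + (3--4)^2)/(2*3^2) = (36 + 49)/18 = 4.722222.
KL = -0.693147 + 4.722222 - 0.5 = 3.5291

3.5291


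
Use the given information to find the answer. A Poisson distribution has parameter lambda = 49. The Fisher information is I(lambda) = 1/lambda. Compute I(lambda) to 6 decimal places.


Fisher information for Poisson: I(lambda) = 1/lambda.
lambda = 49.
I(lambda) = 1/49 = 0.020408

0.020408


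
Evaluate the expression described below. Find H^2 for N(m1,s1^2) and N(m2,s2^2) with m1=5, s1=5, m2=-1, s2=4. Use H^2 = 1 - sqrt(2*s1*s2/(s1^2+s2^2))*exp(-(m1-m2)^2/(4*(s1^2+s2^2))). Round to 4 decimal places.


Squared Hellinger distance for Gaussians:
H^2 = 1 - sqrt(2*s1*s2/(s1^2+s2^2)) * exp(-(m1-m2)^2/(4*(s1^2+s2^2))).
s1^2 = 25, s2^2 = 16, s1^2+s2^2 = 41.
sqrt(2*5*4/(41)) = 0.98773.
(m1-m2)^2 = (6)^2 = 36.
exp(-36/(4*41)) = exp(-0.219512) = 0.80291.
H^2 = 1 - 0.98773*0.80291 = 0.2069

0.2069


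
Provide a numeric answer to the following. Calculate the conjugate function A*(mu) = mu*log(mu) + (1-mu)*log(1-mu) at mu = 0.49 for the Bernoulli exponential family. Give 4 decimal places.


Legendre transform for Bernoulli:
A*(mu) = mu*log(mu) + (1-mu)*log(1-mu).
mu = 0.49, 1-mu = 0.51.
mu*log(mu) = 0.49*log(0.49) = -0.349541.
(1-mu)*log(1-mu) = 0.51*log(0.51) = -0.343406.
A* = -0.349541 + -0.343406 = -0.6929

-0.6929


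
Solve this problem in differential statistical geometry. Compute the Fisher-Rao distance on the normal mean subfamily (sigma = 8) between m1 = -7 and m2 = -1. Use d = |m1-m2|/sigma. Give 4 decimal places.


On the fixed-variance normal subfamily, geodesic distance = |m1-m2|/sigma.
|-7 - -1| = 6.
sigma = 8.
d = 6/8 = 0.7500

0.7500


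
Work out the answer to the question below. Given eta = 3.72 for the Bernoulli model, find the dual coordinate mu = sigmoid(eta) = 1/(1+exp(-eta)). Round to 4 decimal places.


Dual coordinate (expectation parameter) for Bernoulli:
mu = 1/(1+exp(-eta)).
eta = 3.72.
exp(-eta) = exp(-3.72) = 0.024234.
mu = 1/(1+0.024234) = 0.9763

0.9763


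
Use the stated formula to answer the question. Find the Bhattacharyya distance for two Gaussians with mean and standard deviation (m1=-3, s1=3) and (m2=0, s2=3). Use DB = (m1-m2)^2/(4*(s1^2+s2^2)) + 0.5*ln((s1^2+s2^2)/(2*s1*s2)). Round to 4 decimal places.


Bhattacharyya distance between two Gaussians:
DB = (m1-m2)^2/(4*(s1^2+s2^2)) + (1/2)*ln((s1^2+s2^2)/(2*s1*s2)).
(m1-m2)^2 = (-3)^2 = 9.
s1^2+s2^2 = 9 + 9 = 18.
term1 = 9/72 = 0.125.
term2 = 0.5*ln(18/18.0) = 0.0.
DB = 0.125 + 0.0 = 0.1250

0.1250


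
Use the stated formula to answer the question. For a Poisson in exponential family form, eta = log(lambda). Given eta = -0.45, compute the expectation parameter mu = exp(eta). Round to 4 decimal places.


Expectation parameter for Poisson exponential family:
mu = exp(eta).
eta = -0.45.
mu = exp(-0.45) = 0.6376

0.6376


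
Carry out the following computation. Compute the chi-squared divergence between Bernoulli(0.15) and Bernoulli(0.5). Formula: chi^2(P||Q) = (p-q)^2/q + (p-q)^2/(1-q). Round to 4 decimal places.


Chi-squared divergence between Bernoulli distributions:
chi^2 = (p-q)^2/q + (p-q)^2/(1-q).
p = 0.15, q = 0.5, p-q = -0.35.
(p-q)^2 = 0.1225.
term1 = 0.1225/0.5 = 0.245.
term2 = 0.1225/0.5 = 0.245.
chi^2 = 0.245 + 0.245 = 0.4900

0.4900


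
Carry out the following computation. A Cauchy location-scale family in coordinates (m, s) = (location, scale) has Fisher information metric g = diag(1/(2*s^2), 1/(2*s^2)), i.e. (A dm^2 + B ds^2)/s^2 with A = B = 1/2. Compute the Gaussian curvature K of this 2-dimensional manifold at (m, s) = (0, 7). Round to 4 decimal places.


The metric has the form g = (A dm^2 + B ds^2)/s^2 with A = 1/2, B = 1/2.
Substitute u = sqrt(A/B)*m: g = B*(du^2 + ds^2)/s^2, i.e. B times the
Poincare upper half-plane metric, which has constant Gaussian curvature -1.
Scaling a 2D metric by a constant c divides the Gaussian curvature by c,
so K = -1/B = -1/(1/2) = -2.0000 everywhere (the point (m, s) = (0, 7) is irrelevant:
the curvature is constant).
The requested Gaussian curvature is K = -2.0000.

-2.0000


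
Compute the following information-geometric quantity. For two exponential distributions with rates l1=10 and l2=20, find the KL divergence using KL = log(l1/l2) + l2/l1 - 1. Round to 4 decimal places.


KL divergence for exponential family:
KL = log(l1/l2) + l2/l1 - 1.
log(10/20) = -0.693147.
20/10 = 2.0.
KL = -0.693147 + 2.0 - 1 = 0.3069

0.3069


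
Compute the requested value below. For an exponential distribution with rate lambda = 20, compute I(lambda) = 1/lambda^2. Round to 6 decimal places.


Fisher information for exponential: I(lambda) = 1/lambda^2.
lambda = 20, lambda^2 = 400.
I = 1/400 = 0.002500

0.002500


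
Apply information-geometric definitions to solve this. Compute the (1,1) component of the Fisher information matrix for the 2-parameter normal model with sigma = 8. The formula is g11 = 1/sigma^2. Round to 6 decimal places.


For the 2-parameter normal family, the Fisher metric has:
  g11 = 1/sigma^2, g22 = 2/sigma^2.
sigma = 8, sigma^2 = 64.
g11 = 0.015625

0.015625


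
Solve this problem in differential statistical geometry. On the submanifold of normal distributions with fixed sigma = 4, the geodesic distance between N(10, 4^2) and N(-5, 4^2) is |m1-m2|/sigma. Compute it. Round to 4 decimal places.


On the fixed-variance normal subfamily, geodesic distance = |m1-m2|/sigma.
|10 - -5| = 15.
sigma = 4.
d = 15/4 = 3.7500

3.7500


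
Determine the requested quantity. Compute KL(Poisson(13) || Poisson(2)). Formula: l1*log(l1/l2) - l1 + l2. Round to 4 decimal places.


KL divergence for Poisson:
KL = l1*log(l1/l2) - l1 + l2.
l1 = 13, l2 = 2.
log(13/2) = 1.871802.
l1*log(l1/l2) = 13 * 1.871802 = 24.333428.
KL = 24.333428 - 13 + 2 = 13.3334

13.3334


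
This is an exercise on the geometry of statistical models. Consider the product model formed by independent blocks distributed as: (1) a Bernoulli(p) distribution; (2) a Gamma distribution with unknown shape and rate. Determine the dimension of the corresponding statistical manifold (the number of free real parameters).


The dimension of a statistical manifold equals the number of free
(independent) real parameters of the model. For a product of independent
blocks the parameter counts add.
- Bernoulli (p): 1.
- Gamma (shape, rate): 2.
Total = 1 + 2 = 3.
Dimension = 3

3


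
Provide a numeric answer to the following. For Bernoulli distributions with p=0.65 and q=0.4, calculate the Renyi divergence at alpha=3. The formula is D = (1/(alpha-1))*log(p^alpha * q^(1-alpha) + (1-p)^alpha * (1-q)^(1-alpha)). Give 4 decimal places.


Renyi divergence of order alpha between Bernoulli distributions:
D = (1/(alpha-1))*log(p^alpha * q^(1-alpha) + (1-p)^alpha * (1-q)^(1-alpha)).
alpha = 3, p = 0.65, q = 0.4.
p^alpha * q^(1-alpha) = 0.65^3 * 0.4^-2 = 1.716406.
(1-p)^alpha * (1-q)^(1-alpha) = 0.35^3 * 0.6^-2 = 0.119097.
sum = 1.716406 + 0.119097 = 1.835503.
D = (1/2)*log(1.835503) = 0.3037

0.3037


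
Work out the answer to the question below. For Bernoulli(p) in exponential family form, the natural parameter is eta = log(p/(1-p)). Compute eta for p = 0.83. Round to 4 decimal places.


Natural parameter for Bernoulli: eta = log(p/(1-p)).
p = 0.83, 1-p = 0.17.
p/(1-p) = 4.882353.
eta = log(4.882353) = 1.5856

1.5856


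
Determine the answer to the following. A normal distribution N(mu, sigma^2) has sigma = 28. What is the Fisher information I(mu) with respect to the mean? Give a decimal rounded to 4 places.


The Fisher information for the mean of a normal distribution is I(mu) = 1/sigma^2.
sigma = 28, so sigma^2 = 784.
I(mu) = 1/784 = 0.0013

0.0013


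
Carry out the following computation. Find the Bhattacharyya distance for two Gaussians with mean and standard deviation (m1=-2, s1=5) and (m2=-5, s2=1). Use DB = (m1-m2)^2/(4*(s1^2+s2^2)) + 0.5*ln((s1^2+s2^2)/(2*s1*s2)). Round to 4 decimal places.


Bhattacharyya distance between two Gaussians:
DB = (m1-m2)^2/(4*(s1^2+s2^2)) + (1/2)*ln((s1^2+s2^2)/(2*s1*s2)).
(m1-m2)^2 = (3)^2 = 9.
s1^2+s2^2 = 25 + 1 = 26.
term1 = 9/104 = 0.086538.
term2 = 0.5*ln(26/10.0) = 0.477756.
DB = 0.086538 + 0.477756 = 0.5643

0.5643


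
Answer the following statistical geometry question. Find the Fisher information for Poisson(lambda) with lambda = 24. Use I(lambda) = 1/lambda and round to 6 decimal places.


Fisher information for Poisson: I(lambda) = 1/lambda.
lambda = 24.
I(lambda) = 1/24 = 0.041667

0.041667


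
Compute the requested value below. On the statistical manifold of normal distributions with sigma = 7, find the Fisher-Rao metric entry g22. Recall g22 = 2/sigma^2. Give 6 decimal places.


For the 2-parameter normal family, the Fisher metric has:
  g11 = 1/sigma^2, g22 = 2/sigma^2.
sigma = 7, sigma^2 = 49.
g22 = 0.040816

0.040816


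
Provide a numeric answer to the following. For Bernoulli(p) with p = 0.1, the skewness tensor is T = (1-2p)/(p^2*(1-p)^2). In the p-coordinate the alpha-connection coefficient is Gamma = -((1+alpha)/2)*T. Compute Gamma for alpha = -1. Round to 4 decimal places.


Skewness (Amari-Chentsov) tensor: T = (1-2p)/(p^2*(1-p)^2).
p = 0.1, 1-2p = 0.8, p^2 = 0.01, (1-p)^2 = 0.81.
T = 0.8/(0.01 * 0.81) = 98.765432.
In the p-coordinate, Gamma^(alpha) = Gamma^(0) - (alpha/2)*T with Gamma^(0) = (1/2)*g'(p) = -T/2,
so Gamma^(alpha) = -((1+alpha)/2)*T.
alpha = -1, -(1+alpha)/2 = 0.0.
Gamma = 0.0 * 98.765432 = 0.0000

0.0000


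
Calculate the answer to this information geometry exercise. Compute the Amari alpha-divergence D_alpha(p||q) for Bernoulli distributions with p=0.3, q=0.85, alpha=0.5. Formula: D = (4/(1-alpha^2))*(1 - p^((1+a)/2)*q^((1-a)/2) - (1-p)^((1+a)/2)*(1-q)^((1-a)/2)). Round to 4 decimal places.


Amari alpha-divergence:
D = (4/(1-alpha^2))*(1 - p^((1+a)/2)*q^((1-a)/2) - (1-p)^((1+a)/2)*(1-q)^((1-a)/2)).
alpha = 0.5, p = 0.3, q = 0.85.
e1 = (1+alpha)/2 = 0.75, e2 = (1-alpha)/2 = 0.25.
t1 = p^e1 * q^e2 = 0.3^0.75 * 0.85^0.25 = 0.38922.
t2 = (1-p)^e1 * (1-q)^e2 = 0.7^0.75 * 0.15^0.25 = 0.476262.
4/(1-alpha^2) = 5.333333.
D = 5.333333*(1 - 0.38922 - 0.476262) = 0.7174

0.7174


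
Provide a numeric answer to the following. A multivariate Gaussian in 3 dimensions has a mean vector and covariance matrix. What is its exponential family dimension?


Exponential family dimension calculation:
For 3-dim MVN: mean has 3 params, covariance has 3*4/2 = 6 unique entries.
Total dim = 3 + 6 = 9.

9


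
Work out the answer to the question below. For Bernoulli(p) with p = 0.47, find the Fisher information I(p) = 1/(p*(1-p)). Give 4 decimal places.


For Bernoulli(p), Fisher information is I(p) = 1/(p*(1-p)).
p = 0.47, 1-p = 0.53.
p*(1-p) = 0.2491.
I(p) = 1/0.2491 = 4.0145

4.0145


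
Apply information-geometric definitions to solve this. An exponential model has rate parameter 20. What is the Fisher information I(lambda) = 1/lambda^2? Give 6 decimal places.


Fisher information for exponential: I(lambda) = 1/lambda^2.
lambda = 20, lambda^2 = 400.
I = 1/400 = 0.002500

0.002500


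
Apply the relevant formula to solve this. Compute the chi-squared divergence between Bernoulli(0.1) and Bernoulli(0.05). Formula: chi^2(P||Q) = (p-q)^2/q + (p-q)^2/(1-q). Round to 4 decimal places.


Chi-squared divergence between Bernoulli distributions:
chi^2 = (p-q)^2/q + (p-q)^2/(1-q).
p = 0.1, q = 0.05, p-q = 0.05.
(p-q)^2 = 0.0025.
term1 = 0.0025/0.05 = 0.05.
term2 = 0.0025/0.95 = 0.002632.
chi^2 = 0.05 + 0.002632 = 0.0526

0.0526


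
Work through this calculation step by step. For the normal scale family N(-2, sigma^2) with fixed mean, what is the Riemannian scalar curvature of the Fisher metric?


This family has a single free parameter, so its statistical manifold
is 1-dimensional. The Riemann curvature tensor of any 1-dimensional
Riemannian manifold vanishes identically, so R = 0.

0


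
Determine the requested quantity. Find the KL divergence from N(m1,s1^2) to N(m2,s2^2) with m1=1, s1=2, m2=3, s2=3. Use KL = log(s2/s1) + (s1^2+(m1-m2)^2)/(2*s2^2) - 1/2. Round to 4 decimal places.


KL divergence between normal distributions:
KL = log(s2/s1) + (s1^2 + (m1-m2)^2)/(2*s2^2) - 1/2.
log(3/2) = 0.405465.
(2^2 + (1-3)^2)/(2*3^2) = (4 + 4)/18 = 0.444444.
KL = 0.405465 + 0.444444 - 0.5 = 0.3499

0.3499


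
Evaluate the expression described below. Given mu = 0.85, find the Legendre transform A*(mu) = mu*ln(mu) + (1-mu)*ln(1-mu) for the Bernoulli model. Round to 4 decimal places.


Legendre transform for Bernoulli:
A*(mu) = mu*log(mu) + (1-mu)*log(1-mu).
mu = 0.85, 1-mu = 0.15.
mu*log(mu) = 0.85*log(0.85) = -0.138141.
(1-mu)*log(1-mu) = 0.15*log(0.15) = -0.284568.
A* = -0.138141 + -0.284568 = -0.4227

-0.4227


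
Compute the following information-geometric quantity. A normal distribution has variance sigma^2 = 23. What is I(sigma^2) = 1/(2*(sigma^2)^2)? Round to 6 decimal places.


Fisher information for variance: I(sigma^2) = 1/(2*sigma^4).
sigma^2 = 23, so sigma^4 = 529.
I = 1/(2*529) = 1/1058 = 0.000945

0.000945


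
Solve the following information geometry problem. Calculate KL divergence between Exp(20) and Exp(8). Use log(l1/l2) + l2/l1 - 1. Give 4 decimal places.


KL divergence for exponential family:
KL = log(l1/l2) + l2/l1 - 1.
log(20/8) = 0.916291.
8/20 = 0.4.
KL = 0.916291 + 0.4 - 1 = 0.3163

0.3163


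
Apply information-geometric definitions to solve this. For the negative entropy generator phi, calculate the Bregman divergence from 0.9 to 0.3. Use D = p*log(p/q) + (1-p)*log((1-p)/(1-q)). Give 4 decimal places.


Bregman divergence with negative entropy generator:
D = p*log(p/q) + (1-p)*log((1-p)/(1-q)).
p = 0.9, q = 0.3.
p*log(p/q) = 0.9*log(0.9/0.3) = 0.988751.
(1-p)*log((1-p)/(1-q)) = 0.1*log(0.1/0.7) = -0.194591.
D = 0.988751 + -0.194591 = 0.7942

0.7942


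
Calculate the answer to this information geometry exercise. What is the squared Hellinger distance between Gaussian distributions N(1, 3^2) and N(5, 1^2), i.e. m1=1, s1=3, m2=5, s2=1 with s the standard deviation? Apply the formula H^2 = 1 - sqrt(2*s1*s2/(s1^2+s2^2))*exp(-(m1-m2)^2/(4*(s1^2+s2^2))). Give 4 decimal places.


Squared Hellinger distance for Gaussians:
H^2 = 1 - sqrt(2*s1*s2/(s1^2+s2^2)) * exp(-(m1-m2)^2/(4*(s1^2+s2^2))).
s1^2 = 9, s2^2 = 1, s1^2+s2^2 = 10.
sqrt(2*3*1/(10)) = 0.774597.
(m1-m2)^2 = (-4)^2 = 16.
exp(-16/(4*10)) = exp(-0.4) = 0.67032.
H^2 = 1 - 0.774597*0.67032 = 0.4808

0.4808


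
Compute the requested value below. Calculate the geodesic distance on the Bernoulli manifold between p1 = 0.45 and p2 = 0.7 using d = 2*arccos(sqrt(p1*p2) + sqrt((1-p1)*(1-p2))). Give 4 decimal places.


Geodesic distance on Bernoulli manifold:
d(p1,p2) = 2*arccos(sqrt(p1*p2) + sqrt((1-p1)*(1-p2))).
sqrt(p1*p2) = sqrt(0.45*0.7) = 0.561249.
sqrt((1-p1)*(1-p2)) = sqrt(0.55*0.3) = 0.406202.
arg = 0.561249 + 0.406202 = 0.967451.
d = 2*arccos(0.967451) = 0.5117

0.5117


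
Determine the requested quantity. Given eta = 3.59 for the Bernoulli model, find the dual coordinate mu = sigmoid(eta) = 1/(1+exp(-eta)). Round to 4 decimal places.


Dual coordinate (expectation parameter) for Bernoulli:
mu = 1/(1+exp(-eta)).
eta = 3.59.
exp(-eta) = exp(-3.59) = 0.027598.
mu = 1/(1+0.027598) = 0.9731

0.9731


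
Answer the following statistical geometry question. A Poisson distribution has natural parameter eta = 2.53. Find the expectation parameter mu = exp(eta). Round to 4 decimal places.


Expectation parameter for Poisson exponential family:
mu = exp(eta).
eta = 2.53.
mu = exp(2.53) = 12.5535

12.5535


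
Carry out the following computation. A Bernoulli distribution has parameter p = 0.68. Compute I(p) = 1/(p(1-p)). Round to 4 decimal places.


For Bernoulli(p), Fisher information is I(p) = 1/(p*(1-p)).
p = 0.68, 1-p = 0.32.
p*(1-p) = 0.2176.
I(p) = 1/0.2176 = 4.5956

4.5956


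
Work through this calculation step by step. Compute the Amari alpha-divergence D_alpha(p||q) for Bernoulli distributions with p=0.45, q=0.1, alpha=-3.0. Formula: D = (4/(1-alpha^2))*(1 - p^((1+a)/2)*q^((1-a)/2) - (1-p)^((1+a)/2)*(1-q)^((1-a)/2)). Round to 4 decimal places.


Amari alpha-divergence:
D = (4/(1-alpha^2))*(1 - p^((1+a)/2)*q^((1-a)/2) - (1-p)^((1+a)/2)*(1-q)^((1-a)/2)).
alpha = -3.0, p = 0.45, q = 0.1.
e1 = (1+alpha)/2 = -1.0, e2 = (1-alpha)/2 = 2.0.
t1 = p^e1 * q^e2 = 0.45^-1.0 * 0.1^2.0 = 0.022222.
t2 = (1-p)^e1 * (1-q)^e2 = 0.55^-1.0 * 0.9^2.0 = 1.472727.
4/(1-alpha^2) = -0.5.
D = -0.5*(1 - 0.022222 - 1.472727) = 0.2475

0.2475


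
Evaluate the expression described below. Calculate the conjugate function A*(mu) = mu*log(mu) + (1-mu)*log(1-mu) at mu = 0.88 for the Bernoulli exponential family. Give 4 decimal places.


Legendre transform for Bernoulli:
A*(mu) = mu*log(mu) + (1-mu)*log(1-mu).
mu = 0.88, 1-mu = 0.12.
mu*log(mu) = 0.88*log(0.88) = -0.112493.
(1-mu)*log(1-mu) = 0.12*log(0.12) = -0.254432.
A* = -0.112493 + -0.254432 = -0.3669

-0.3669


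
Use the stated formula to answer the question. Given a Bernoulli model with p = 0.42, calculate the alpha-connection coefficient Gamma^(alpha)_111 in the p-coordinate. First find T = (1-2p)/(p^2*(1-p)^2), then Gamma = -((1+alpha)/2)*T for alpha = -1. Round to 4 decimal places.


Skewness (Amari-Chentsov) tensor: T = (1-2p)/(p^2*(1-p)^2).
p = 0.42, 1-2p = 0.16, p^2 = 0.1764, (1-p)^2 = 0.3364.
T = 0.16/(0.1764 * 0.3364) = 2.696283.
In the p-coordinate, Gamma^(alpha) = Gamma^(0) - (alpha/2)*T with Gamma^(0) = (1/2)*g'(p) = -T/2,
so Gamma^(alpha) = -((1+alpha)/2)*T.
alpha = -1, -(1+alpha)/2 = 0.0.
Gamma = 0.0 * 2.696283 = 0.0000

0.0000


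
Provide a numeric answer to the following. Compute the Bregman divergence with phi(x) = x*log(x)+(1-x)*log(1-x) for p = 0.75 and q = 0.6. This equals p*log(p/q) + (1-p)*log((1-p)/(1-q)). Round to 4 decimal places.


Bregman divergence with negative entropy generator:
D = p*log(p/q) + (1-p)*log((1-p)/(1-q)).
p = 0.75, q = 0.6.
p*log(p/q) = 0.75*log(0.75/0.6) = 0.167358.
(1-p)*log((1-p)/(1-q)) = 0.25*log(0.25/0.4) = -0.117501.
D = 0.167358 + -0.117501 = 0.0499

0.0499


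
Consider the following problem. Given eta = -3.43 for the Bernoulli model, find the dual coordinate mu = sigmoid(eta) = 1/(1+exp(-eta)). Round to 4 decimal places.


Dual coordinate (expectation parameter) for Bernoulli:
mu = 1/(1+exp(-eta)).
eta = -3.43.
exp(-eta) = exp(3.43) = 30.876643.
mu = 1/(1+30.876643) = 0.0314

0.0314


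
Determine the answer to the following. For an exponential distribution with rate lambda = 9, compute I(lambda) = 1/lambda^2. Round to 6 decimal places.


Fisher information for exponential: I(lambda) = 1/lambda^2.
lambda = 9, lambda^2 = 81.
I = 1/81 = 0.012346

0.012346


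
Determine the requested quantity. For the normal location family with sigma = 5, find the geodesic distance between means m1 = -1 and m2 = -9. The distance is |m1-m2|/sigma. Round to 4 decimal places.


On the fixed-variance normal subfamily, geodesic distance = |m1-m2|/sigma.
|-1 - -9| = 8.
sigma = 5.
d = 8/5 = 1.6000

1.6000


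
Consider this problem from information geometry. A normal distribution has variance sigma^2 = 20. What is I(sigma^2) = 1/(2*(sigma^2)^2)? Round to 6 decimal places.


Fisher information for variance: I(sigma^2) = 1/(2*sigma^4).
sigma^2 = 20, so sigma^4 = 400.
I = 1/(2*400) = 1/800 = 0.001250

0.001250


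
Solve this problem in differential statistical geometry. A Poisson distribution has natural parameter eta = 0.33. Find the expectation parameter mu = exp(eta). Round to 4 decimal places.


Expectation parameter for Poisson exponential family:
mu = exp(eta).
eta = 0.33.
mu = exp(0.33) = 1.3910

1.3910


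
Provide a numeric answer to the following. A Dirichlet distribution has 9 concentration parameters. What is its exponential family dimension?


Exponential family dimension calculation:
Dirichlet with 9 components has 9 natural parameters.

9


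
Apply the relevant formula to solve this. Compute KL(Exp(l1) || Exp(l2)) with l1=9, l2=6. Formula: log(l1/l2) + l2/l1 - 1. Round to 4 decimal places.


KL divergence for exponential family:
KL = log(l1/l2) + l2/l1 - 1.
log(9/6) = 0.405465.
6/9 = 0.666667.
KL = 0.405465 + 0.666667 - 1 = 0.0721

0.0721


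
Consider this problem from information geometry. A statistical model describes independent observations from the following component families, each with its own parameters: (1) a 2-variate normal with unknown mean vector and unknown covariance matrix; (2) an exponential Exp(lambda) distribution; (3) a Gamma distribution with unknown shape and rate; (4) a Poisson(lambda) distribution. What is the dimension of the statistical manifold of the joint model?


The dimension of a statistical manifold equals the number of free
(independent) real parameters of the model. For a product of independent
blocks the parameter counts add.
- 2-variate normal: 2 (mean) + 2*3/2 = 3 (symmetric covariance) = 5.
- exponential (lambda): 1.
- Gamma (shape, rate): 2.
- Poisson (lambda): 1.
Total = 5 + 1 + 2 + 1 = 9.
Dimension = 9

9


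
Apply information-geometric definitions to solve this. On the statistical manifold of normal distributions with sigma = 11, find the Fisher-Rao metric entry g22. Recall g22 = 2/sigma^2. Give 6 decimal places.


For the 2-parameter normal family, the Fisher metric has:
  g11 = 1/sigma^2, g22 = 2/sigma^2.
sigma = 11, sigma^2 = 121.
g22 = 0.016529

0.016529


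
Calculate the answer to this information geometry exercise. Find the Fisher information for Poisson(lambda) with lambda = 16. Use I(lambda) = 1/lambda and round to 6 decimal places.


Fisher information for Poisson: I(lambda) = 1/lambda.
lambda = 16.
I(lambda) = 1/16 = 0.062500

0.062500


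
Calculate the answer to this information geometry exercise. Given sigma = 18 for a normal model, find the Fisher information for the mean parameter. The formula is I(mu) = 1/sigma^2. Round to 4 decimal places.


The Fisher information for the mean of a normal distribution is I(mu) = 1/sigma^2.
sigma = 18, so sigma^2 = 324.
I(mu) = 1/324 = 0.0031

0.0031


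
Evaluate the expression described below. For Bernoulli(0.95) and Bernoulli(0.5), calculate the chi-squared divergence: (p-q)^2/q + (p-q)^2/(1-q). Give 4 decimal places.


Chi-squared divergence between Bernoulli distributions:
chi^2 = (p-q)^2/q + (p-q)^2/(1-q).
p = 0.95, q = 0.5, p-q = 0.45.
(p-q)^2 = 0.2025.
term1 = 0.2025/0.5 = 0.405.
term2 = 0.2025/0.5 = 0.405.
chi^2 = 0.405 + 0.405 = 0.8100

0.8100


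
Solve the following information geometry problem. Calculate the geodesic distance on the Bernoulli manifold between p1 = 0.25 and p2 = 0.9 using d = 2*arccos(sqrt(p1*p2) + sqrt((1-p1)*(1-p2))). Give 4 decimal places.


Geodesic distance on Bernoulli manifold:
d(p1,p2) = 2*arccos(sqrt(p1*p2) + sqrt((1-p1)*(1-p2))).
sqrt(p1*p2) = sqrt(0.25*0.9) = 0.474342.
sqrt((1-p1)*(1-p2)) = sqrt(0.75*0.1) = 0.273861.
arg = 0.474342 + 0.273861 = 0.748203.
d = 2*arccos(0.748203) = 1.4509

1.4509


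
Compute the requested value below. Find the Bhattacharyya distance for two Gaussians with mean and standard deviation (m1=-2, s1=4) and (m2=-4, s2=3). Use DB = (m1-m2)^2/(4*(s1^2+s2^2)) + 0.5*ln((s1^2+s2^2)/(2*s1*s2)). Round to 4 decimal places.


Bhattacharyya distance between two Gaussians:
DB = (m1-m2)^2/(4*(s1^2+s2^2)) + (1/2)*ln((s1^2+s2^2)/(2*s1*s2)).
(m1-m2)^2 = (2)^2 = 4.
s1^2+s2^2 = 16 + 9 = 25.
term1 = 4/100 = 0.04.
term2 = 0.5*ln(25/24.0) = 0.020411.
DB = 0.04 + 0.020411 = 0.0604

0.0604


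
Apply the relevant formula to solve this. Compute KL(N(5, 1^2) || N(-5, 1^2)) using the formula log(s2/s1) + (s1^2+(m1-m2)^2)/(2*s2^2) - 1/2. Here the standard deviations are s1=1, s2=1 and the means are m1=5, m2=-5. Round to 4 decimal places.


KL divergence between normal distributions:
KL = log(s2/s1) + (s1^2 + (m1-m2)^2)/(2*s2^2) - 1/2.
log(1/1) = 0.0.
(1^2 + (5--5)^2)/(2*1^2) = (1 + 100)/2 = 50.5.
KL = 0.0 + 50.5 - 0.5 = 50.0000

50.0000


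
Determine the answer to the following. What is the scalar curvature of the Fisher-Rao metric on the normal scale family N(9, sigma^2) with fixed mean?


This family has a single free parameter, so its statistical manifold
is 1-dimensional. The Riemann curvature tensor of any 1-dimensional
Riemannian manifold vanishes identically, so R = 0.

0


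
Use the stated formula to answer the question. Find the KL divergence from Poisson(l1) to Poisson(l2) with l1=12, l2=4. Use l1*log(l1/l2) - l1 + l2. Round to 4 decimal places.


KL divergence for Poisson:
KL = l1*log(l1/l2) - l1 + l2.
l1 = 12, l2 = 4.
log(12/4) = 1.098612.
l1*log(l1/l2) = 12 * 1.098612 = 13.183347.
KL = 13.183347 - 12 + 4 = 5.1833

5.1833


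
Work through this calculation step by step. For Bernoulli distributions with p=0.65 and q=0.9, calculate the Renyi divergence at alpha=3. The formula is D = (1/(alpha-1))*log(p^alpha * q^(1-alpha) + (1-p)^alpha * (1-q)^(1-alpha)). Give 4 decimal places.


Renyi divergence of order alpha between Bernoulli distributions:
D = (1/(alpha-1))*log(p^alpha * q^(1-alpha) + (1-p)^alpha * (1-q)^(1-alpha)).
alpha = 3, p = 0.65, q = 0.9.
p^alpha * q^(1-alpha) = 0.65^3 * 0.9^-2 = 0.339043.
(1-p)^alpha * (1-q)^(1-alpha) = 0.35^3 * 0.1^-2 = 4.2875.
sum = 0.339043 + 4.2875 = 4.626543.
D = (1/2)*log(4.626543) = 0.7659

0.7659


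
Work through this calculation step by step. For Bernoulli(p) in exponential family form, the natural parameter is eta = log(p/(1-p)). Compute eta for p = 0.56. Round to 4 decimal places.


Natural parameter for Bernoulli: eta = log(p/(1-p)).
p = 0.56, 1-p = 0.44.
p/(1-p) = 1.272727.
eta = log(1.272727) = 0.2412

0.2412


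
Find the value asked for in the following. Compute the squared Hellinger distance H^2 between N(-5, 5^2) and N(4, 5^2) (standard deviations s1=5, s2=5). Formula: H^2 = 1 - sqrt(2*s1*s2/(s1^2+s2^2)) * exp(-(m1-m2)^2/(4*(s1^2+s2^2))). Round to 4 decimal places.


Squared Hellinger distance for Gaussians:
H^2 = 1 - sqrt(2*s1*s2/(s1^2+s2^2)) * exp(-(m1-m2)^2/(4*(s1^2+s2^2))).
s1^2 = 25, s2^2 = 25, s1^2+s2^2 = 50.
sqrt(2*5*5/(50)) = 1.0.
(m1-m2)^2 = (-9)^2 = 81.
exp(-81/(4*50)) = exp(-0.405) = 0.666977.
H^2 = 1 - 1.0*0.666977 = 0.3330

0.3330


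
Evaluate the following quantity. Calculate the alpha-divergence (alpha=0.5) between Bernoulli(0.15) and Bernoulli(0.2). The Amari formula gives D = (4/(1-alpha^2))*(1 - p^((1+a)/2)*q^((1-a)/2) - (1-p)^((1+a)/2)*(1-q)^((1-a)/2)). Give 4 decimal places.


Amari alpha-divergence:
D = (4/(1-alpha^2))*(1 - p^((1+a)/2)*q^((1-a)/2) - (1-p)^((1+a)/2)*(1-q)^((1-a)/2)).
alpha = 0.5, p = 0.15, q = 0.2.
e1 = (1+alpha)/2 = 0.75, e2 = (1-alpha)/2 = 0.25.
t1 = p^e1 * q^e2 = 0.15^0.75 * 0.2^0.25 = 0.161185.
t2 = (1-p)^e1 * (1-q)^e2 = 0.85^0.75 * 0.8^0.25 = 0.837214.
4/(1-alpha^2) = 5.333333.
D = 5.333333*(1 - 0.161185 - 0.837214) = 0.0085

0.0085


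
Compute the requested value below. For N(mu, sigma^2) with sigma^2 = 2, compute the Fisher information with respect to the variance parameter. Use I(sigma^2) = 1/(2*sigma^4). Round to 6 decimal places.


Fisher information for variance: I(sigma^2) = 1/(2*sigma^4).
sigma^2 = 2, so sigma^4 = 4.
I = 1/(2*4) = 1/8 = 0.125000

0.125000


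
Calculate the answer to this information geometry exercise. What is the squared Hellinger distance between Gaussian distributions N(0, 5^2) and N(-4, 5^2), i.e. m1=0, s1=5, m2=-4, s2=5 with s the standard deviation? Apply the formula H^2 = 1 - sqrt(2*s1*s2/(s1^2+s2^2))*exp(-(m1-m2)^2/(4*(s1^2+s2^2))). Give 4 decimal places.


Squared Hellinger distance for Gaussians:
H^2 = 1 - sqrt(2*s1*s2/(s1^2+s2^2)) * exp(-(m1-m2)^2/(4*(s1^2+s2^2))).
s1^2 = 25, s2^2 = 25, s1^2+s2^2 = 50.
sqrt(2*5*5/(50)) = 1.0.
(m1-m2)^2 = (4)^2 = 16.
exp(-16/(4*50)) = exp(-0.08) = 0.923116.
H^2 = 1 - 1.0*0.923116 = 0.0769

0.0769


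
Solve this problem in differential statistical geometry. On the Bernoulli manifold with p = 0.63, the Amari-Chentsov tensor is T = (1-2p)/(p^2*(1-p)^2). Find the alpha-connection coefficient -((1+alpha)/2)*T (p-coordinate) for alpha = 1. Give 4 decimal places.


Skewness (Amari-Chentsov) tensor: T = (1-2p)/(p^2*(1-p)^2).
p = 0.63, 1-2p = -0.26, p^2 = 0.3969, (1-p)^2 = 0.1369.
T = -0.26/(0.3969 * 0.1369) = -4.785076.
In the p-coordinate, Gamma^(alpha) = Gamma^(0) - (alpha/2)*T with Gamma^(0) = (1/2)*g'(p) = -T/2,
so Gamma^(alpha) = -((1+alpha)/2)*T.
alpha = 1, -(1+alpha)/2 = -1.0.
Gamma = -1.0 * -4.785076 = 4.7851

4.7851


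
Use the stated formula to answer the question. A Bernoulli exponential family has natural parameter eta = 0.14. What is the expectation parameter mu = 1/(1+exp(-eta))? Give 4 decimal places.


Dual coordinate (expectation parameter) for Bernoulli:
mu = 1/(1+exp(-eta)).
eta = 0.14.
exp(-eta) = exp(-0.14) = 0.869358.
mu = 1/(1+0.869358) = 0.5349

0.5349


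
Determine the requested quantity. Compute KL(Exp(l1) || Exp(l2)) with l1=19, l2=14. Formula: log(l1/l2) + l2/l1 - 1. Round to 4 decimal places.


KL divergence for exponential family:
KL = log(l1/l2) + l2/l1 - 1.
log(19/14) = 0.305382.
14/19 = 0.736842.
KL = 0.305382 + 0.736842 - 1 = 0.0422

0.0422


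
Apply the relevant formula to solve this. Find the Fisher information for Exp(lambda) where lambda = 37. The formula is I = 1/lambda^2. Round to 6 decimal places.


Fisher information for exponential: I(lambda) = 1/lambda^2.
lambda = 37, lambda^2 = 1369.
I = 1/1369 = 0.000730

0.000730


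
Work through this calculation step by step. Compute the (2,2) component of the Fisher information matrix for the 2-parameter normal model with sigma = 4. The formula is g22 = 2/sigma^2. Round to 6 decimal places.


For the 2-parameter normal family, the Fisher metric has:
  g11 = 1/sigma^2, g22 = 2/sigma^2.
sigma = 4, sigma^2 = 16.
g22 = 0.125000

0.125000


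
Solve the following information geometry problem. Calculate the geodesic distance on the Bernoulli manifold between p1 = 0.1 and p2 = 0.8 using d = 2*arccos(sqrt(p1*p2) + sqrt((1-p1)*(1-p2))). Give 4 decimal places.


Geodesic distance on Bernoulli manifold:
d(p1,p2) = 2*arccos(sqrt(p1*p2) + sqrt((1-p1)*(1-p2))).
sqrt(p1*p2) = sqrt(0.1*0.8) = 0.282843.
sqrt((1-p1)*(1-p2)) = sqrt(0.9*0.2) = 0.424264.
arg = 0.282843 + 0.424264 = 0.707107.
d = 2*arccos(0.707107) = 1.5708

1.5708


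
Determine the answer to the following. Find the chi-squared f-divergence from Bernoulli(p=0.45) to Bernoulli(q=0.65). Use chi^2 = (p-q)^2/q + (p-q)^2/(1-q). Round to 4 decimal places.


Chi-squared divergence between Bernoulli distributions:
chi^2 = (p-q)^2/q + (p-q)^2/(1-q).
p = 0.45, q = 0.65, p-q = -0.2.
(p-q)^2 = 0.04.
term1 = 0.04/0.65 = 0.061538.
term2 = 0.04/0.35 = 0.114286.
chi^2 = 0.061538 + 0.114286 = 0.1758

0.1758
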